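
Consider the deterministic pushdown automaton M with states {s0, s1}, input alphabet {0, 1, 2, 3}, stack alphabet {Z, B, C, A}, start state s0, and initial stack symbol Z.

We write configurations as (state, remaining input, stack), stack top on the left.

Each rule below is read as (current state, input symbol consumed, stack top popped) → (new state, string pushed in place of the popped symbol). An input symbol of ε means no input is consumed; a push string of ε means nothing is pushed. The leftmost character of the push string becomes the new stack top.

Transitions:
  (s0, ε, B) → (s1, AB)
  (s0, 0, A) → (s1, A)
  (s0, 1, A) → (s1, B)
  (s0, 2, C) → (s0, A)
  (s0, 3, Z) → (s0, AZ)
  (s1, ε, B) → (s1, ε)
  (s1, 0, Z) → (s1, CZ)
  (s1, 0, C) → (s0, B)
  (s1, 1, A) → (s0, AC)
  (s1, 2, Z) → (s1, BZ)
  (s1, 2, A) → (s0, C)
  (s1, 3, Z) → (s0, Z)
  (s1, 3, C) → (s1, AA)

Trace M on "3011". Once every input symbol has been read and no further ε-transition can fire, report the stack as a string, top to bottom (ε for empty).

CZ

(s0, 3011, Z) ⊢ (s0, 011, AZ) ⊢ (s1, 11, AZ) ⊢ (s0, 1, ACZ) ⊢ (s1, ε, BCZ) ⊢ (s1, ε, CZ)
All input consumed in state s1 with stack CZ.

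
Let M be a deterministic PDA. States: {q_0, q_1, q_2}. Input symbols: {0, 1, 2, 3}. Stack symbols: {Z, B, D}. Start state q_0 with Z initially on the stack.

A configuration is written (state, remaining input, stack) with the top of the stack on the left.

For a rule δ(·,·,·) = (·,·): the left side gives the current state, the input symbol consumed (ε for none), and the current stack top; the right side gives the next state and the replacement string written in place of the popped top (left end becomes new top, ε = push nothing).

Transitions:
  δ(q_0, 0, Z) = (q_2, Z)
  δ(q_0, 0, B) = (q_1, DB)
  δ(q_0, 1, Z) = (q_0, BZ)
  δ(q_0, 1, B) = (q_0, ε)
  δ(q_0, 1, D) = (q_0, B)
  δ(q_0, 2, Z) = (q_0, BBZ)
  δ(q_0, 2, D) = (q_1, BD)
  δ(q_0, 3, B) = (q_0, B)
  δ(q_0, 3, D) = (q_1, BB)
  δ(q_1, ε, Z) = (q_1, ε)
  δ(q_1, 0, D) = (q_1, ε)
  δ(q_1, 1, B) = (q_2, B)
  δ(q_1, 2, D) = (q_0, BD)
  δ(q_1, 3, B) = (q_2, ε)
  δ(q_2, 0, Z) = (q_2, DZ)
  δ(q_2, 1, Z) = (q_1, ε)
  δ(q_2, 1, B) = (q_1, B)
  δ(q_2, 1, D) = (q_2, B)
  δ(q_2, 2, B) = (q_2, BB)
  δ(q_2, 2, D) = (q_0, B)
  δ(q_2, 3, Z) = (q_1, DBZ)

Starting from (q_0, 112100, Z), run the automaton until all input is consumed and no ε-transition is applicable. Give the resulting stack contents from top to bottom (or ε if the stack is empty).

BZ

(q_0, 112100, Z)
  read 1, top Z: go to q_0, push BZ → (q_0, 12100, BZ)
  read 1, top B: go to q_0, push ε → (q_0, 2100, Z)
  read 2, top Z: go to q_0, push BBZ → (q_0, 100, BBZ)
  read 1, top B: go to q_0, push ε → (q_0, 00, BZ)
  read 0, top B: go to q_1, push DB → (q_1, 0, DBZ)
  read 0, top D: go to q_1, push ε → (q_1, ε, BZ)
All input consumed in state q_1 with stack BZ.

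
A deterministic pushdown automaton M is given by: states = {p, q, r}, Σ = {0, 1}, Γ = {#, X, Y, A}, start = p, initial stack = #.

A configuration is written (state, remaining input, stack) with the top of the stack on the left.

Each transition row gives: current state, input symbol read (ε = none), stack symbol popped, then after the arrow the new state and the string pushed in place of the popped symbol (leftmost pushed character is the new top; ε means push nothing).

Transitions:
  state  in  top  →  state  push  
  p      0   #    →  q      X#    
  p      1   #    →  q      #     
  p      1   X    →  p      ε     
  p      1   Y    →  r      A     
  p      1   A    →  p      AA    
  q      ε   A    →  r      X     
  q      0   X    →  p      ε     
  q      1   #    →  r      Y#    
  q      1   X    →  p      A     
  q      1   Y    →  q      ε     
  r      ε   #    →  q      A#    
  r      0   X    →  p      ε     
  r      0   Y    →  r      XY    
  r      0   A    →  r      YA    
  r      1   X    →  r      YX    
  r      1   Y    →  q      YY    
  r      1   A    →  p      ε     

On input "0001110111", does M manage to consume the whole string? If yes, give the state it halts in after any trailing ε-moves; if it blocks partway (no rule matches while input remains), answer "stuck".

(p, 0001110111, #) ⊢ (q, 001110111, X#) ⊢ (p, 01110111, #) ⊢ (q, 1110111, X#) ⊢ (p, 110111, A#) ⊢ (p, 10111, AA#) ⊢ (p, 0111, AAA#)
No transition for (p, 0, top A); M blocks with input 0111 remaining.

stuck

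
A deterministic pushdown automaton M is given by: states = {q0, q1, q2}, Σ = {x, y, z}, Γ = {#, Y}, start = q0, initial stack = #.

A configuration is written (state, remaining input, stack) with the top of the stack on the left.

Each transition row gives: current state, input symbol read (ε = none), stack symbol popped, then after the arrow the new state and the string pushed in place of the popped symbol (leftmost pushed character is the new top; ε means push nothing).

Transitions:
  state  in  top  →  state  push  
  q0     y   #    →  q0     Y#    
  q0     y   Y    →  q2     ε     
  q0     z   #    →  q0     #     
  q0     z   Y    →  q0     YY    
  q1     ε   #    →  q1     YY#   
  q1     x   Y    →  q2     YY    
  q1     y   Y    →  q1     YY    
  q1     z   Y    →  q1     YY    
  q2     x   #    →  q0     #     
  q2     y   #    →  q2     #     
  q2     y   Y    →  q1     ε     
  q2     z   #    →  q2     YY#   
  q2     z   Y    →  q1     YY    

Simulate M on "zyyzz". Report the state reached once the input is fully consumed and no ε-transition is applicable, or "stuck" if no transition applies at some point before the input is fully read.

(q0, zyyzz, #)
  read z, top #: go to q0, push # → (q0, yyzz, #)
  read y, top #: go to q0, push Y# → (q0, yzz, Y#)
  read y, top Y: go to q2, push ε → (q2, zz, #)
  read z, top #: go to q2, push YY# → (q2, z, YY#)
  read z, top Y: go to q1, push YY → (q1, ε, YYY#)
All input consumed; M is in state q1.

q1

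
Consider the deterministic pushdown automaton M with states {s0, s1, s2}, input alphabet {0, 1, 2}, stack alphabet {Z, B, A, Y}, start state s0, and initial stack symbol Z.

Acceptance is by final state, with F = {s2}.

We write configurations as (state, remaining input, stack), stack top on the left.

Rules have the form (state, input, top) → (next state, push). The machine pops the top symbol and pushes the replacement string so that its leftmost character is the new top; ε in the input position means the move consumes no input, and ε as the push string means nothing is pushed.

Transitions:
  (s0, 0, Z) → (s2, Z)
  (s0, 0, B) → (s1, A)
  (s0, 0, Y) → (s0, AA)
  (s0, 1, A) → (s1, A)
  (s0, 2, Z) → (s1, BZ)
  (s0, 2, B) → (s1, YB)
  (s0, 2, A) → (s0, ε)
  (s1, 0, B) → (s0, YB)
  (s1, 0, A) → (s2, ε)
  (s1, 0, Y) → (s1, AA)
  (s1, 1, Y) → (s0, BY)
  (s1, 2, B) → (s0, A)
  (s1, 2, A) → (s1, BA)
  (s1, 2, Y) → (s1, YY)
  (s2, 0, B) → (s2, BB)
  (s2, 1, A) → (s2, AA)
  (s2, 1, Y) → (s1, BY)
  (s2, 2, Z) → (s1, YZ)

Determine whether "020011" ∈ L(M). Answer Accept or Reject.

(s0, 020011, Z) ⊢ (s2, 20011, Z) ⊢ (s1, 0011, YZ) ⊢ (s1, 011, AAZ) ⊢ (s2, 11, AZ) ⊢ (s2, 1, AAZ) ⊢ (s2, ε, AAAZ)
All input consumed; state s2 ∈ F.

Accept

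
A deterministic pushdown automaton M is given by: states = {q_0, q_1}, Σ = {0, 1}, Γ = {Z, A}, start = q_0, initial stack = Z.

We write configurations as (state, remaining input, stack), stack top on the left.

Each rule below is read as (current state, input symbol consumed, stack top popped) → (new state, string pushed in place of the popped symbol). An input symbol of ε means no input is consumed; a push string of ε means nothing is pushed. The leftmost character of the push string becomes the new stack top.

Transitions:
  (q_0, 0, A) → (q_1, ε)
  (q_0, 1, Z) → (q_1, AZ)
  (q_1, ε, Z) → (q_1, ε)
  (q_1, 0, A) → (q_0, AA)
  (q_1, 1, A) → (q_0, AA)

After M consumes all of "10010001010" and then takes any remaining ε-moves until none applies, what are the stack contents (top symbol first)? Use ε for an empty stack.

AZ

(q_0, 10010001010, Z)
  read 1, top Z: go to q_1, push AZ → (q_1, 0010001010, AZ)
  read 0, top A: go to q_0, push AA → (q_0, 010001010, AAZ)
  read 0, top A: go to q_1, push ε → (q_1, 10001010, AZ)
  read 1, top A: go to q_0, push AA → (q_0, 0001010, AAZ)
  read 0, top A: go to q_1, push ε → (q_1, 001010, AZ)
  read 0, top A: go to q_0, push AA → (q_0, 01010, AAZ)
  read 0, top A: go to q_1, push ε → (q_1, 1010, AZ)
  read 1, top A: go to q_0, push AA → (q_0, 010, AAZ)
  read 0, top A: go to q_1, push ε → (q_1, 10, AZ)
  read 1, top A: go to q_0, push AA → (q_0, 0, AAZ)
  read 0, top A: go to q_1, push ε → (q_1, ε, AZ)
All input consumed in state q_1 with stack AZ.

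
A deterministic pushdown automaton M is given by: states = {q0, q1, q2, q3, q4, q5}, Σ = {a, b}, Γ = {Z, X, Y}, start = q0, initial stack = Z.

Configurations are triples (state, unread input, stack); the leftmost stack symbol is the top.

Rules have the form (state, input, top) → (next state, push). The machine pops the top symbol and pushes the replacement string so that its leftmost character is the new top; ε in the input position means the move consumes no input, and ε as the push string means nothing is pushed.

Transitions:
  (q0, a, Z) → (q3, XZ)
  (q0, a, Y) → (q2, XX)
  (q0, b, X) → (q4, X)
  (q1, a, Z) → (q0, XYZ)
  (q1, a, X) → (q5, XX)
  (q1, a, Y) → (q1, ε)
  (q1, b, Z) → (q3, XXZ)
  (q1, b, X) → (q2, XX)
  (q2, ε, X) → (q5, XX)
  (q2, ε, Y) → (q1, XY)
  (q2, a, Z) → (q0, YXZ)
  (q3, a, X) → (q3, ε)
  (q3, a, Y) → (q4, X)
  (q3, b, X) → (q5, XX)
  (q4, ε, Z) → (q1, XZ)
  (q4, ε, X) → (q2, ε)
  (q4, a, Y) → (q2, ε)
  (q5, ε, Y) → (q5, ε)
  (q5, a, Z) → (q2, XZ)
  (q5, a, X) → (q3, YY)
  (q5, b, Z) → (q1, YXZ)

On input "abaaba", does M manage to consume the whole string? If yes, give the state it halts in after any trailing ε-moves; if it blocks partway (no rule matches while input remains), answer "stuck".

(q0, abaaba, Z)
  read a, top Z: go to q3, push XZ → (q3, baaba, XZ)
  read b, top X: go to q5, push XX → (q5, aaba, XXZ)
  read a, top X: go to q3, push YY → (q3, aba, YYXZ)
  read a, top Y: go to q4, push X → (q4, ba, XYXZ)
  ε-move, top X: go to q2, push ε → (q2, ba, YXZ)
  ε-move, top Y: go to q1, push XY → (q1, ba, XYXZ)
  read b, top X: go to q2, push XX → (q2, a, XXYXZ)
  ε-move, top X: go to q5, push XX → (q5, a, XXXYXZ)
  read a, top X: go to q3, push YY → (q3, ε, YYXXYXZ)
All input consumed; M is in state q3.

q3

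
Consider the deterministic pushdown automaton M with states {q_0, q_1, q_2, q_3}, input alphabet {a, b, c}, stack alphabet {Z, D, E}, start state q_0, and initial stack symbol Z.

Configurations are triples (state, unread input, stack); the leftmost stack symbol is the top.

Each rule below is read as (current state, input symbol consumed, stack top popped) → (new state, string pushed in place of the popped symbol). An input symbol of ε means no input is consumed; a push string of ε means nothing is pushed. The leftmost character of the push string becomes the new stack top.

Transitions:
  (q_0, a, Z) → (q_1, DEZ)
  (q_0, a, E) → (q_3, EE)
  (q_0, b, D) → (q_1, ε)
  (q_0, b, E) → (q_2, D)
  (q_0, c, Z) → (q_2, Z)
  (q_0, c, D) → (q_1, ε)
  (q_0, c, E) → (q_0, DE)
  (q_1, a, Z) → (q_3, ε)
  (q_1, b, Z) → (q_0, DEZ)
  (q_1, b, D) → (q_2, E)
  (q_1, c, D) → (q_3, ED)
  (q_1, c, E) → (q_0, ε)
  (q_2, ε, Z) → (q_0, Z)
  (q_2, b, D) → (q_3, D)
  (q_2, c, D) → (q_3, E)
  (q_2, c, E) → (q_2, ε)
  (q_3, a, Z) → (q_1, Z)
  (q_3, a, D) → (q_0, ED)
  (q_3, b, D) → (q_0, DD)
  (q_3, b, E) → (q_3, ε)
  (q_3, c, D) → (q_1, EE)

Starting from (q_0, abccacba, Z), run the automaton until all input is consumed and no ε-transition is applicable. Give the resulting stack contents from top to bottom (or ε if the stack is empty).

EDEZ

(q_0, abccacba, Z)
  read a, top Z: go to q_1, push DEZ → (q_1, bccacba, DEZ)
  read b, top D: go to q_2, push E → (q_2, ccacba, EEZ)
  read c, top E: go to q_2, push ε → (q_2, cacba, EZ)
  read c, top E: go to q_2, push ε → (q_2, acba, Z)
  ε-move, top Z: go to q_0, push Z → (q_0, acba, Z)
  read a, top Z: go to q_1, push DEZ → (q_1, cba, DEZ)
  read c, top D: go to q_3, push ED → (q_3, ba, EDEZ)
  read b, top E: go to q_3, push ε → (q_3, a, DEZ)
  read a, top D: go to q_0, push ED → (q_0, ε, EDEZ)
All input consumed in state q_0 with stack EDEZ.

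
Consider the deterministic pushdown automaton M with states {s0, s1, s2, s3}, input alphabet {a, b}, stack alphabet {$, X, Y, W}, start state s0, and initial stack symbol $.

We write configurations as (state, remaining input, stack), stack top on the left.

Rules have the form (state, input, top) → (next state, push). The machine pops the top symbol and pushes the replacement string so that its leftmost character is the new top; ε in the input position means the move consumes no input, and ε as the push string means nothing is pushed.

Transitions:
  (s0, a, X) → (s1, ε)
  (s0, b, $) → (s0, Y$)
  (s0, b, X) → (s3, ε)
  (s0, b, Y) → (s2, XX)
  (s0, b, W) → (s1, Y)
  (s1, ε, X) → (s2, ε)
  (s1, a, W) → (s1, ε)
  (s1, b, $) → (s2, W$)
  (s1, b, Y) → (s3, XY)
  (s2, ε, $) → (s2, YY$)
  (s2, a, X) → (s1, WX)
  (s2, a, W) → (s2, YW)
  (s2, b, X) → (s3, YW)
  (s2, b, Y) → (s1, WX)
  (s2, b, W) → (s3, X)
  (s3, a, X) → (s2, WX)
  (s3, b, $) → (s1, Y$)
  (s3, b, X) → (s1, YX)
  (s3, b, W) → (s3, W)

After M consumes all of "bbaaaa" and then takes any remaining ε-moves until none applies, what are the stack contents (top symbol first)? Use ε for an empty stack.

YY$

(s0, bbaaaa, $)
  read b, top $: go to s0, push Y$ → (s0, baaaa, Y$)
  read b, top Y: go to s2, push XX → (s2, aaaa, XX$)
  read a, top X: go to s1, push WX → (s1, aaa, WXX$)
  read a, top W: go to s1, push ε → (s1, aa, XX$)
  ε-move, top X: go to s2, push ε → (s2, aa, X$)
  read a, top X: go to s1, push WX → (s1, a, WX$)
  read a, top W: go to s1, push ε → (s1, ε, X$)
  ε-move, top X: go to s2, push ε → (s2, ε, $)
  ε-move, top $: go to s2, push YY$ → (s2, ε, YY$)
All input consumed in state s2 with stack YY$.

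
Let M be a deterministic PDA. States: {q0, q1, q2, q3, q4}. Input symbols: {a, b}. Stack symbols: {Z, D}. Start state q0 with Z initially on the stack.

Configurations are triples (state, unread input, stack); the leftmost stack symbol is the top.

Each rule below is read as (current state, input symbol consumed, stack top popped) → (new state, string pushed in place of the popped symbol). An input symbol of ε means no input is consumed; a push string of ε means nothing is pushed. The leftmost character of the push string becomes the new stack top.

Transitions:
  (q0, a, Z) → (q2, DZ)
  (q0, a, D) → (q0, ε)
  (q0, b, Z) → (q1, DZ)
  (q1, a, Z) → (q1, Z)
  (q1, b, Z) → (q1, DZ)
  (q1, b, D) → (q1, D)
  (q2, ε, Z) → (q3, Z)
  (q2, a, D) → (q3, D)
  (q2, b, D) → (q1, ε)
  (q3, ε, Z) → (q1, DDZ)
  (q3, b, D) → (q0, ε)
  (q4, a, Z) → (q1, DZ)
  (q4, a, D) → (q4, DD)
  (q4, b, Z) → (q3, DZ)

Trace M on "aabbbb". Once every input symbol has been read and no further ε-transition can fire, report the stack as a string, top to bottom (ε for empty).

(q0, aabbbb, Z) ⊢ (q2, abbbb, DZ) ⊢ (q3, bbbb, DZ) ⊢ (q0, bbb, Z) ⊢ (q1, bb, DZ) ⊢ (q1, b, DZ) ⊢ (q1, ε, DZ)
All input consumed in state q1 with stack DZ.

DZ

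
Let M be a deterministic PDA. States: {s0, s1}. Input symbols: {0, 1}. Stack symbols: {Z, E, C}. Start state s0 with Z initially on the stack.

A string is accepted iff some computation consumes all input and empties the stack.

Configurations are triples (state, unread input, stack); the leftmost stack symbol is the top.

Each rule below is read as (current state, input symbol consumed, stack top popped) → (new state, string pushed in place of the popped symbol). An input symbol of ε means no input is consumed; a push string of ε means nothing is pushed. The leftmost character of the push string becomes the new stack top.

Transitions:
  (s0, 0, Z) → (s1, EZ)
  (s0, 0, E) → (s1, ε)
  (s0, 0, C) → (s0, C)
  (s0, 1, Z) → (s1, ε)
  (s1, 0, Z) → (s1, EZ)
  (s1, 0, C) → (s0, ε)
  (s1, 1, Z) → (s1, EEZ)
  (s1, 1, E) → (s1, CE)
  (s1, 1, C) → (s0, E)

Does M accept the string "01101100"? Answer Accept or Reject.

Reject

(s0, 01101100, Z)
  read 0, top Z: go to s1, push EZ → (s1, 1101100, EZ)
  read 1, top E: go to s1, push CE → (s1, 101100, CEZ)
  read 1, top C: go to s0, push E → (s0, 01100, EEZ)
  read 0, top E: go to s1, push ε → (s1, 1100, EZ)
  read 1, top E: go to s1, push CE → (s1, 100, CEZ)
  read 1, top C: go to s0, push E → (s0, 00, EEZ)
  read 0, top E: go to s1, push ε → (s1, 0, EZ)
No transition applies at (s1, 0, EZ); input not fully consumed.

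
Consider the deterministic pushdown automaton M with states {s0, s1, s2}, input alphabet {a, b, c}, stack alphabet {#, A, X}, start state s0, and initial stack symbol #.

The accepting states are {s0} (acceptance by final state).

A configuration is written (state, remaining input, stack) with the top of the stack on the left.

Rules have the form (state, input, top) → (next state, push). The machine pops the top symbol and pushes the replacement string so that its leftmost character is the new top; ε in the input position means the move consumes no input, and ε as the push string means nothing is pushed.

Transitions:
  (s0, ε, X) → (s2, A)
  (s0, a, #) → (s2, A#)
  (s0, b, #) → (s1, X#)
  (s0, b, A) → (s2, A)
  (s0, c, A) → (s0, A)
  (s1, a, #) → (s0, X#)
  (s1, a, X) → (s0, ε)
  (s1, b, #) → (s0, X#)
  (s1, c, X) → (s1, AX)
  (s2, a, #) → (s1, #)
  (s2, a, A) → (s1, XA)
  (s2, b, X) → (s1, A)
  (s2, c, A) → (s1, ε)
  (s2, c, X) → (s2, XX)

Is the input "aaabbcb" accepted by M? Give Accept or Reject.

Reject

(s0, aaabbcb, #)
  read a, top #: go to s2, push A# → (s2, aabbcb, A#)
  read a, top A: go to s1, push XA → (s1, abbcb, XA#)
  read a, top X: go to s0, push ε → (s0, bbcb, A#)
  read b, top A: go to s2, push A → (s2, bcb, A#)
No transition applies at (s2, bcb, A#); input not fully consumed.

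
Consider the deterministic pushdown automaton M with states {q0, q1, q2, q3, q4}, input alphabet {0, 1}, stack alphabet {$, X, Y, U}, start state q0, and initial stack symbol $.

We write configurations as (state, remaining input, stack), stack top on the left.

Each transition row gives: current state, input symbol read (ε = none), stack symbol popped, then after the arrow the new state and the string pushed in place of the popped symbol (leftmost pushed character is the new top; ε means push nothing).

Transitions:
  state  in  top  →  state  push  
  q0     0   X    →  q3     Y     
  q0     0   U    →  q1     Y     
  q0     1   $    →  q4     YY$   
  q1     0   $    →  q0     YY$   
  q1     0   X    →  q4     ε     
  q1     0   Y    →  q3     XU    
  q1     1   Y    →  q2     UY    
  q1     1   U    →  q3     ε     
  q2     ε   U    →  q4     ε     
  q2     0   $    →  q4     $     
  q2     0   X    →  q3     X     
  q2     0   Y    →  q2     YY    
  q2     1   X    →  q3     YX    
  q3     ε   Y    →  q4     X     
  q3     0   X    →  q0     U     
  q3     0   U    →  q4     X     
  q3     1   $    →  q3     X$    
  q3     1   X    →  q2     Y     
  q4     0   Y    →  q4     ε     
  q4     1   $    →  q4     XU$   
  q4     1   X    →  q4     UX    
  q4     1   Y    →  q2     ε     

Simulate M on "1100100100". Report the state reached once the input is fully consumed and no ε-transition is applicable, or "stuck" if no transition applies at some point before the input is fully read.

stuck

(q0, 1100100100, $)
  read 1, top $: go to q4, push YY$ → (q4, 100100100, YY$)
  read 1, top Y: go to q2, push ε → (q2, 00100100, Y$)
  read 0, top Y: go to q2, push YY → (q2, 0100100, YY$)
  read 0, top Y: go to q2, push YY → (q2, 100100, YYY$)
No transition for (q2, 1, top Y); M blocks with input 100100 remaining.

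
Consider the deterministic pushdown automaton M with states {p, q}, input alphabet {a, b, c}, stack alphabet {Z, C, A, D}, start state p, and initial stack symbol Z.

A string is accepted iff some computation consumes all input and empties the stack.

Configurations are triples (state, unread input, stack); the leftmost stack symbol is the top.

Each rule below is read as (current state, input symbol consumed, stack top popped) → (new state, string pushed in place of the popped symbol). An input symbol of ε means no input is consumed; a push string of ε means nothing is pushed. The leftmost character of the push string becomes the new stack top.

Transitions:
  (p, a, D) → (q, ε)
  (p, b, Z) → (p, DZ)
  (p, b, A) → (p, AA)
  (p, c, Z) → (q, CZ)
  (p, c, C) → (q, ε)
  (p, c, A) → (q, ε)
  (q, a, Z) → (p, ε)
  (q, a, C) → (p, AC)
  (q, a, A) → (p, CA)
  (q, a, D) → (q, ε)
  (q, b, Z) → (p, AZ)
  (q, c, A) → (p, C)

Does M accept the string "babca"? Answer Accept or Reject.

(p, babca, Z) ⊢ (p, abca, DZ) ⊢ (q, bca, Z) ⊢ (p, ca, AZ) ⊢ (q, a, Z) ⊢ (p, ε, ε)
All input consumed and the stack is empty.

Accept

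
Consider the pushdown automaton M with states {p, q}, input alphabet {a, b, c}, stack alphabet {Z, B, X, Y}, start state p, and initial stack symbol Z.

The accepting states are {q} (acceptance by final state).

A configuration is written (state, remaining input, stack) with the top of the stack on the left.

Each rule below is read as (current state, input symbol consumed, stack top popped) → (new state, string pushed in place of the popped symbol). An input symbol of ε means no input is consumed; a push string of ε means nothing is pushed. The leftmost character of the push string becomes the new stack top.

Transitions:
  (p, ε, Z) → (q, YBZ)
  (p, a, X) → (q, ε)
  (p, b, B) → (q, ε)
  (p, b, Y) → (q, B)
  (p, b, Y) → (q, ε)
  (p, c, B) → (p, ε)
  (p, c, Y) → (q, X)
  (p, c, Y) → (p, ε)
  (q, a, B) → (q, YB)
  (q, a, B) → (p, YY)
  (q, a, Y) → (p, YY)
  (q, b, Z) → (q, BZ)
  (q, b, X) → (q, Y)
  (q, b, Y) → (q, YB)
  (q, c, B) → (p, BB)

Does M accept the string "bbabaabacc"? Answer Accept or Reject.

One accepting computation: (p, bbabaabacc, Z) ⊢ (q, bbabaabacc, YBZ) ⊢ (q, babaabacc, YBBZ) ⊢ (q, abaabacc, YBBBZ) ⊢ (p, baabacc, YYBBBZ) ⊢ (q, aabacc, BYBBBZ) ⊢ (q, abacc, YBYBBBZ) ⊢ (p, bacc, YYBYBBBZ) ⊢ (q, acc, BYBYBBBZ) ⊢ (p, cc, YYYBYBBBZ) ⊢ (p, c, YYBYBBBZ) ⊢ (q, ε, XYBYBBBZ)
All input consumed and state q ∈ F.

Accept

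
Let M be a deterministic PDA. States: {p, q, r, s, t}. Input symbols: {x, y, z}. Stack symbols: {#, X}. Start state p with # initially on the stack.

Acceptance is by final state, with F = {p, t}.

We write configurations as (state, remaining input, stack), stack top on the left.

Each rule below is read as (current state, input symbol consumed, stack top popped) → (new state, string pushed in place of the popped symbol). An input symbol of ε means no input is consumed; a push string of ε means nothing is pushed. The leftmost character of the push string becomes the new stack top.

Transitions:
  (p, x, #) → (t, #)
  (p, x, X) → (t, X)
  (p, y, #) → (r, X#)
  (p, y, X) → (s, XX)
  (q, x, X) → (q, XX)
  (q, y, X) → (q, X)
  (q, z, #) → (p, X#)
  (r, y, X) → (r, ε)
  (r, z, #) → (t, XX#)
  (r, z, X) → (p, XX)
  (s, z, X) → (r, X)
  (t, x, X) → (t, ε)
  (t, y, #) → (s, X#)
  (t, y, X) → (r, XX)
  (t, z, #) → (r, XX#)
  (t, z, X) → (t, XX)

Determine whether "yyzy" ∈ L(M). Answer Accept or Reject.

(p, yyzy, #) ⊢ (r, yzy, X#) ⊢ (r, zy, #) ⊢ (t, y, XX#) ⊢ (r, ε, XXX#)
All input consumed; state r ∉ F and no further ε-move applies.

Reject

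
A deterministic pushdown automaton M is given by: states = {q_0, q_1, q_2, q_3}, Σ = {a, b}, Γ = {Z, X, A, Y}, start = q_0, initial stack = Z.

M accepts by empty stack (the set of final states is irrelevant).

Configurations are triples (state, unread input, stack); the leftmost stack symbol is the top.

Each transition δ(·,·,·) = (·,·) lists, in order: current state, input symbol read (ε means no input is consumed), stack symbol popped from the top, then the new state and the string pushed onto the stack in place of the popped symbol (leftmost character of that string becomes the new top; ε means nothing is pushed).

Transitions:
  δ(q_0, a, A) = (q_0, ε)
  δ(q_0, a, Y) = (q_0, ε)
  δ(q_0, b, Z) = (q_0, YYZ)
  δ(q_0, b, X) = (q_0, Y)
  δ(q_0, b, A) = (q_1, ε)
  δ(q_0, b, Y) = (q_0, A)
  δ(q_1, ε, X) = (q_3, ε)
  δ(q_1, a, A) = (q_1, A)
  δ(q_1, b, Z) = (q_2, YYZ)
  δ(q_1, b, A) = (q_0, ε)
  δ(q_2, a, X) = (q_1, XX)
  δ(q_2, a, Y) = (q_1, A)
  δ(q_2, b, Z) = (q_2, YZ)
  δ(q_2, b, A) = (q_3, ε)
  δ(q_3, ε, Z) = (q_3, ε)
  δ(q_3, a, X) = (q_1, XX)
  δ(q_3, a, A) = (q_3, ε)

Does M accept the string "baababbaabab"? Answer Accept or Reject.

Reject

(q_0, baababbaabab, Z)
  read b, top Z: go to q_0, push YYZ → (q_0, aababbaabab, YYZ)
  read a, top Y: go to q_0, push ε → (q_0, ababbaabab, YZ)
  read a, top Y: go to q_0, push ε → (q_0, babbaabab, Z)
  read b, top Z: go to q_0, push YYZ → (q_0, abbaabab, YYZ)
  read a, top Y: go to q_0, push ε → (q_0, bbaabab, YZ)
  read b, top Y: go to q_0, push A → (q_0, baabab, AZ)
  read b, top A: go to q_1, push ε → (q_1, aabab, Z)
No transition applies at (q_1, aabab, Z); input not fully consumed.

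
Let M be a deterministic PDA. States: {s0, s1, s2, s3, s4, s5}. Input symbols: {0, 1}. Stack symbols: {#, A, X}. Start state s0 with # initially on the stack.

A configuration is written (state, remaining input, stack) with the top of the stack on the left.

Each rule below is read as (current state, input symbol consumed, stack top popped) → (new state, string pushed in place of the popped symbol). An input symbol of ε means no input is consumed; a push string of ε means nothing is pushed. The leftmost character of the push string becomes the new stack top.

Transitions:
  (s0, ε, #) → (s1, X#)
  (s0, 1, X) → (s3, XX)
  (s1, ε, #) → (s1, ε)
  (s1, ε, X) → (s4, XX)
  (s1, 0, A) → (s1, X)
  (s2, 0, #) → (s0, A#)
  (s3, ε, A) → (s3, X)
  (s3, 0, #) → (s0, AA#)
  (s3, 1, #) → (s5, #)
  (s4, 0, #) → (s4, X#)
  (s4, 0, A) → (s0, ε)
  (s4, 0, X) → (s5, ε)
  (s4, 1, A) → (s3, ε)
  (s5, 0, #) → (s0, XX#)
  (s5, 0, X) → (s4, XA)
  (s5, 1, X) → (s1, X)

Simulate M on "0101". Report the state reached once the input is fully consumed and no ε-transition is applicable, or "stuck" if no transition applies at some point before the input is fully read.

(s0, 0101, #) ⊢ (s1, 0101, X#) ⊢ (s4, 0101, XX#) ⊢ (s5, 101, X#) ⊢ (s1, 01, X#) ⊢ (s4, 01, XX#) ⊢ (s5, 1, X#) ⊢ (s1, ε, X#) ⊢ (s4, ε, XX#)
All input consumed; M is in state s4.

s4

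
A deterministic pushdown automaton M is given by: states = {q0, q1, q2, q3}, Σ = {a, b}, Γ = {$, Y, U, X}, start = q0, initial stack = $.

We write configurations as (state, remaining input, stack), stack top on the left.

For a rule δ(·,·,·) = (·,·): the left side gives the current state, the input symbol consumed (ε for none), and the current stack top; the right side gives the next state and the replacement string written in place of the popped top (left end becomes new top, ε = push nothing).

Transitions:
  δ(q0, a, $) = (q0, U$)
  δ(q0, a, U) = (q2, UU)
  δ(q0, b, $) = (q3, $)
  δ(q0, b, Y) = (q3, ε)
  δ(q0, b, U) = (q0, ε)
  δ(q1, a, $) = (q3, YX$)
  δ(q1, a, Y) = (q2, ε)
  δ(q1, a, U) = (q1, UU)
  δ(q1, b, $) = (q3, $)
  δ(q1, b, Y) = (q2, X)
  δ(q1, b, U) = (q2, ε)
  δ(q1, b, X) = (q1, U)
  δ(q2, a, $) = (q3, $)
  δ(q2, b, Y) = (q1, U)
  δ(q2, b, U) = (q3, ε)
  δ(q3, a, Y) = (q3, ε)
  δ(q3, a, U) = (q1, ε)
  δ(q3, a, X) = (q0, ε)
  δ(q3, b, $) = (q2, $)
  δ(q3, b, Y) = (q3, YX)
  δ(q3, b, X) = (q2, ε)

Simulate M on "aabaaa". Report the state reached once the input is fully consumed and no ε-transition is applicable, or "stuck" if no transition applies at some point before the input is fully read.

(q0, aabaaa, $)
  read a, top $: go to q0, push U$ → (q0, abaaa, U$)
  read a, top U: go to q2, push UU → (q2, baaa, UU$)
  read b, top U: go to q3, push ε → (q3, aaa, U$)
  read a, top U: go to q1, push ε → (q1, aa, $)
  read a, top $: go to q3, push YX$ → (q3, a, YX$)
  read a, top Y: go to q3, push ε → (q3, ε, X$)
All input consumed; M is in state q3.

q3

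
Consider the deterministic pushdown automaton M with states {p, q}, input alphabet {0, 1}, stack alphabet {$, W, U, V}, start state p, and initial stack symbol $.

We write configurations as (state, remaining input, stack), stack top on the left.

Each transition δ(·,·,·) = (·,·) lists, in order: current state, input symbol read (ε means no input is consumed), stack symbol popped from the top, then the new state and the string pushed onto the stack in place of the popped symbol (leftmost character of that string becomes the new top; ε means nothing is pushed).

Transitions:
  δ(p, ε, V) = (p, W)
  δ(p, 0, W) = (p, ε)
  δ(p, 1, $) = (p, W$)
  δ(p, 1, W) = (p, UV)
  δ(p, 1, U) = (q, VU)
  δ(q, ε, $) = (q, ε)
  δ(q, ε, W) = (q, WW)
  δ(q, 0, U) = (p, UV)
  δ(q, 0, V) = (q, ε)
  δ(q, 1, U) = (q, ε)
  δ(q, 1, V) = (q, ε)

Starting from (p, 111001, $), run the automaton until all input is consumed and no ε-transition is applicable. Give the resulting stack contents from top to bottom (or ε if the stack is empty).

(p, 111001, $) ⊢ (p, 11001, W$) ⊢ (p, 1001, UV$) ⊢ (q, 001, VUV$) ⊢ (q, 01, UV$) ⊢ (p, 1, UVV$) ⊢ (q, ε, VUVV$)
All input consumed in state q with stack VUVV$.

VUVV$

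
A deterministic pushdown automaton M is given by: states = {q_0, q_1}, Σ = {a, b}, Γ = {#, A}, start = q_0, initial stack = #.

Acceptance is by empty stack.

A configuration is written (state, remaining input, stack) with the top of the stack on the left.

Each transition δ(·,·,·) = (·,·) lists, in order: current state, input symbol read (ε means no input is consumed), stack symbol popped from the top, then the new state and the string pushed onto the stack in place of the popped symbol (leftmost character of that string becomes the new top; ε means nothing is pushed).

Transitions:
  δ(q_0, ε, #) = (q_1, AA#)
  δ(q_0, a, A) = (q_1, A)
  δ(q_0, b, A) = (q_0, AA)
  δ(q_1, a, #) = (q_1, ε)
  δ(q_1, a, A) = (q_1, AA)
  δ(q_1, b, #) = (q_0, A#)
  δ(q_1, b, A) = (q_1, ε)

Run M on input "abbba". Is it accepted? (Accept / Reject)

Accept

(q_0, abbba, #) ⊢ (q_1, abbba, AA#) ⊢ (q_1, bbba, AAA#) ⊢ (q_1, bba, AA#) ⊢ (q_1, ba, A#) ⊢ (q_1, a, #) ⊢ (q_1, ε, ε)
All input consumed and the stack is empty.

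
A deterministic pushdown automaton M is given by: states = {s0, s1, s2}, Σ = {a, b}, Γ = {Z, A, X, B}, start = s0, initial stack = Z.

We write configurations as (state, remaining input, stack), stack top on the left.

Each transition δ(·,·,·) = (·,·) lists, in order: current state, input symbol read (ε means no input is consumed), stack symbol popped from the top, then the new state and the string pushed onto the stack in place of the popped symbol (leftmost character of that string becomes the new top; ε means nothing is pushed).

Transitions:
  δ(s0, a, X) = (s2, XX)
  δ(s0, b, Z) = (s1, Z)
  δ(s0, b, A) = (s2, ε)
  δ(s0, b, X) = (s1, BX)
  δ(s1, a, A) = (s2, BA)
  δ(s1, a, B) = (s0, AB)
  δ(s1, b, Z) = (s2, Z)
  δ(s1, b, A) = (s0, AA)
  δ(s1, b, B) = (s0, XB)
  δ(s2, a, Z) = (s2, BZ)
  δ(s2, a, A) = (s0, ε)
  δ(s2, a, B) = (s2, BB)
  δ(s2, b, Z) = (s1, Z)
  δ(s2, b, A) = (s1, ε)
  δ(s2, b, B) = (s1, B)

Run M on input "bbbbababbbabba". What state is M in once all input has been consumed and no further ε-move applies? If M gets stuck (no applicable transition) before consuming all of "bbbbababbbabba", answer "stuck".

(s0, bbbbababbbabba, Z) ⊢ (s1, bbbababbbabba, Z) ⊢ (s2, bbababbbabba, Z) ⊢ (s1, bababbbabba, Z) ⊢ (s2, ababbbabba, Z) ⊢ (s2, babbbabba, BZ) ⊢ (s1, abbbabba, BZ) ⊢ (s0, bbbabba, ABZ) ⊢ (s2, bbabba, BZ) ⊢ (s1, babba, BZ) ⊢ (s0, abba, XBZ) ⊢ (s2, bba, XXBZ)
No transition for (s2, b, top X); M blocks with input bba remaining.

stuck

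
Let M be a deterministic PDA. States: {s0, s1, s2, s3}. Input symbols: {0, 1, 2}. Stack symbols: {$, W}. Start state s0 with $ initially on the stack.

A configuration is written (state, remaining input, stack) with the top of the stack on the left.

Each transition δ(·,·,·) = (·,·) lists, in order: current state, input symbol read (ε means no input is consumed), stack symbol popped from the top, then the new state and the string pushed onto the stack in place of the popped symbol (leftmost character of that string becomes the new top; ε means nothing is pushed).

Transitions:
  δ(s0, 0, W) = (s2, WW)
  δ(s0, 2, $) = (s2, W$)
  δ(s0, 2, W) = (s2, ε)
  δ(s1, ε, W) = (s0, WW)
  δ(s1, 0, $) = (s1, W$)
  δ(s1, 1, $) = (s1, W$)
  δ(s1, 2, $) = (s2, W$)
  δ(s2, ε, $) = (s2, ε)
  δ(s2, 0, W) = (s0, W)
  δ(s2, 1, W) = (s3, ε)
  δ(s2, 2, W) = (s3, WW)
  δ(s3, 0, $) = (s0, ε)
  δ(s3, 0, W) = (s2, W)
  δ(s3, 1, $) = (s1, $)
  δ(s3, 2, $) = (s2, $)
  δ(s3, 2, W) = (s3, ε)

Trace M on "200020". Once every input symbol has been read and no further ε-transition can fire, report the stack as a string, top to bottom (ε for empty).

W$

(s0, 200020, $) ⊢ (s2, 00020, W$) ⊢ (s0, 0020, W$) ⊢ (s2, 020, WW$) ⊢ (s0, 20, WW$) ⊢ (s2, 0, W$) ⊢ (s0, ε, W$)
All input consumed in state s0 with stack W$.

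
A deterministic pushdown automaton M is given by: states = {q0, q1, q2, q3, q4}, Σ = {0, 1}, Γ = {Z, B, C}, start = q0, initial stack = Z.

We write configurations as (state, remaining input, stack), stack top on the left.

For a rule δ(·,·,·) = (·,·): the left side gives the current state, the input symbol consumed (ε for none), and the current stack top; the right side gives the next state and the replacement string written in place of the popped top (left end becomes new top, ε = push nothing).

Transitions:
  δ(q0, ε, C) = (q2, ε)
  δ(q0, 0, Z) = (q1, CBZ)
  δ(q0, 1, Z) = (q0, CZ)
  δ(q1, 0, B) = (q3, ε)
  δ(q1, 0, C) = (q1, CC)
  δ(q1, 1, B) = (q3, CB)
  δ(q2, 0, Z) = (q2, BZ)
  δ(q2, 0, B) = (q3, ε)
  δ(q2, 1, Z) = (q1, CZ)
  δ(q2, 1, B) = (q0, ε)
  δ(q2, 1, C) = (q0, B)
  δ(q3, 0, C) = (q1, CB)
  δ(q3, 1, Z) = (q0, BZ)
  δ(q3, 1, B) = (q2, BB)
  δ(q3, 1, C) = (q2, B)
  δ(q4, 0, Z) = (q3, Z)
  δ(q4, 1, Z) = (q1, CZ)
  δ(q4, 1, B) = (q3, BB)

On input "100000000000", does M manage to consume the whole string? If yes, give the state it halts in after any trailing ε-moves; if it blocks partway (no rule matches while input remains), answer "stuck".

(q0, 100000000000, Z)
  read 1, top Z: go to q0, push CZ → (q0, 00000000000, CZ)
  ε-move, top C: go to q2, push ε → (q2, 00000000000, Z)
  read 0, top Z: go to q2, push BZ → (q2, 0000000000, BZ)
  read 0, top B: go to q3, push ε → (q3, 000000000, Z)
No transition for (q3, 0, top Z); M blocks with input 000000000 remaining.

stuck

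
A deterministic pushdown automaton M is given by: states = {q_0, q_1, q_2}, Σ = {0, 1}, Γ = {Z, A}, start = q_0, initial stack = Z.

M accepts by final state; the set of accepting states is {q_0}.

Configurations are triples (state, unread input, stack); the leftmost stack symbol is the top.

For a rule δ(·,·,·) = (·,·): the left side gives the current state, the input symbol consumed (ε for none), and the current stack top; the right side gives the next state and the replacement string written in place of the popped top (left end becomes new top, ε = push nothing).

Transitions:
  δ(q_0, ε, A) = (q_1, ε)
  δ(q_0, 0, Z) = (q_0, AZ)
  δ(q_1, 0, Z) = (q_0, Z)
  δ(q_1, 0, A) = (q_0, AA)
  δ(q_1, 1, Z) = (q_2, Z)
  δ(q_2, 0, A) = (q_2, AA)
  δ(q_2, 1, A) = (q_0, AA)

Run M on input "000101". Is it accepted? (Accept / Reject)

(q_0, 000101, Z) ⊢ (q_0, 00101, AZ) ⊢ (q_1, 00101, Z) ⊢ (q_0, 0101, Z) ⊢ (q_0, 101, AZ) ⊢ (q_1, 101, Z) ⊢ (q_2, 01, Z)
No transition applies at (q_2, 01, Z); input not fully consumed.

Reject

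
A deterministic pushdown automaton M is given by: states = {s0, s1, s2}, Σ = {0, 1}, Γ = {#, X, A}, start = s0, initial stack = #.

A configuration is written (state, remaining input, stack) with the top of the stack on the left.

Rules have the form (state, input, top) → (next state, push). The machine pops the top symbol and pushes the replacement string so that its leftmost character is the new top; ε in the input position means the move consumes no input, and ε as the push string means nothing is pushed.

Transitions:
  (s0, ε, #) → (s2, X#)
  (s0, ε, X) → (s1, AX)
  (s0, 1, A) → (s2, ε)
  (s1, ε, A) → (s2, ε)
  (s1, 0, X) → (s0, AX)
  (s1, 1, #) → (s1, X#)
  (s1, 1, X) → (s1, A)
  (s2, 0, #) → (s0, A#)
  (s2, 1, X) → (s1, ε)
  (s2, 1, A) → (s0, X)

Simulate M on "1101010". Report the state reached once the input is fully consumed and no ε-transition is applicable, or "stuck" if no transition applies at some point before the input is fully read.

stuck

(s0, 1101010, #)
  ε-move, top #: go to s2, push X# → (s2, 1101010, X#)
  read 1, top X: go to s1, push ε → (s1, 101010, #)
  read 1, top #: go to s1, push X# → (s1, 01010, X#)
  read 0, top X: go to s0, push AX → (s0, 1010, AX#)
  read 1, top A: go to s2, push ε → (s2, 010, X#)
No transition for (s2, 0, top X); M blocks with input 010 remaining.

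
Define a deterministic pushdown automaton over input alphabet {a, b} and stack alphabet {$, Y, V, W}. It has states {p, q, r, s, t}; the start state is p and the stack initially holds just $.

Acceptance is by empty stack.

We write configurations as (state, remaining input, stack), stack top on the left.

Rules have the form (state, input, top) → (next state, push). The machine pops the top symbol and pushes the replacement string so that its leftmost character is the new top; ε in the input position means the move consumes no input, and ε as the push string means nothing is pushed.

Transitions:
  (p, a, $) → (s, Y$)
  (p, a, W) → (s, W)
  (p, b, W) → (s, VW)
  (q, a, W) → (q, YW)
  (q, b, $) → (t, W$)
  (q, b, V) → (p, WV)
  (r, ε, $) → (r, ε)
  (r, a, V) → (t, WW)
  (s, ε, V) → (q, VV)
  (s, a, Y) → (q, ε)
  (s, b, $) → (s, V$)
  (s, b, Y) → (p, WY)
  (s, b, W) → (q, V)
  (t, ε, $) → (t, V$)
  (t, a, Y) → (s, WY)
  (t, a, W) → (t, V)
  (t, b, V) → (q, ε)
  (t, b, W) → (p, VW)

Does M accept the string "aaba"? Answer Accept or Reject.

Reject

(p, aaba, $)
  read a, top $: go to s, push Y$ → (s, aba, Y$)
  read a, top Y: go to q, push ε → (q, ba, $)
  read b, top $: go to t, push W$ → (t, a, W$)
  read a, top W: go to t, push V → (t, ε, V$)
All input consumed; stack is V$, not empty, and no further ε-move applies.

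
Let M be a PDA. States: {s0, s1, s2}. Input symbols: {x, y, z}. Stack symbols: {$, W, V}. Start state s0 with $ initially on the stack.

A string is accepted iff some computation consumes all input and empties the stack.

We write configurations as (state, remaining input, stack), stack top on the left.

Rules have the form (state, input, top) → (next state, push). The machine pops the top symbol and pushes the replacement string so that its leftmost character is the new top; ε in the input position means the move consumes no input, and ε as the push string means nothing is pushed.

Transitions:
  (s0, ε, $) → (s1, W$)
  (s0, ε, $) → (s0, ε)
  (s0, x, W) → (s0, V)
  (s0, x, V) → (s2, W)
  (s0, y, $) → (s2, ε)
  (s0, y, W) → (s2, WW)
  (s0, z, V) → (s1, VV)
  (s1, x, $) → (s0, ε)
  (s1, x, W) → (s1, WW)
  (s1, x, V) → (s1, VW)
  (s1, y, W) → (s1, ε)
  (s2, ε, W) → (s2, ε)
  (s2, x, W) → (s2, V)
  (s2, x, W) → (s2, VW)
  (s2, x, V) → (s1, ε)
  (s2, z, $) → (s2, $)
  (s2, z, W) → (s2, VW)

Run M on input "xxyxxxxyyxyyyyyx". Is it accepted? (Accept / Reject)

Accept

One accepting computation: (s0, xxyxxxxyyxyyyyyx, $) ⊢ (s1, xxyxxxxyyxyyyyyx, W$) ⊢ (s1, xyxxxxyyxyyyyyx, WW$) ⊢ (s1, yxxxxyyxyyyyyx, WWW$) ⊢ (s1, xxxxyyxyyyyyx, WW$) ⊢ (s1, xxxyyxyyyyyx, WWW$) ⊢ (s1, xxyyxyyyyyx, WWWW$) ⊢ (s1, xyyxyyyyyx, WWWWW$) ⊢ (s1, yyxyyyyyx, WWWWWW$) ⊢ (s1, yxyyyyyx, WWWWW$) ⊢ (s1, xyyyyyx, WWWW$) ⊢ (s1, yyyyyx, WWWWW$) ⊢ (s1, yyyyx, WWWW$) ⊢ (s1, yyyx, WWW$) ⊢ (s1, yyx, WW$) ⊢ (s1, yx, W$) ⊢ (s1, x, $) ⊢ (s0, ε, ε)
All input consumed and the stack is empty.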